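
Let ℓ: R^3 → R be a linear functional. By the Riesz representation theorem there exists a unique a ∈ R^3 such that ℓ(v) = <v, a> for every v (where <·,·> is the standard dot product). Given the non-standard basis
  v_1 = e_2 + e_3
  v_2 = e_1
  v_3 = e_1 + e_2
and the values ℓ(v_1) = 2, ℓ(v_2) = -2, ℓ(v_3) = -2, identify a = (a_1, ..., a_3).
a = (-2, 0, 2)

Write a = (a_1, ..., a_3) in the standard basis. For each basis vector v_i, ℓ(v_i) = <v_i, a> is a linear equation in the a_j's. Collect the n equations into a matrix system V a = ℓ, where row i of V is v_i (expressed in the standard basis). Since V is invertible (lower-triangular with 1s on the diagonal, up to permutation), solve by back-substitution:
  V =
[[0, 1, 1],
 [1, 0, 0],
 [1, 1, 0]]
  V a = (2, -2, -2)
Solving gives a = (-2, 0, 2).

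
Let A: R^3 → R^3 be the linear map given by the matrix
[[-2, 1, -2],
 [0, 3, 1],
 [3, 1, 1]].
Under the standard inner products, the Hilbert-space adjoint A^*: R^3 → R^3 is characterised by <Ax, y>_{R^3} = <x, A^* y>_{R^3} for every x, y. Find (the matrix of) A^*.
A^* = A^T =
[[-2, 0, 3],
 [1, 3, 1],
 [-2, 1, 1]]

For real matrices with standard dot products, the defining identity <Ax, y> = <x, A^* y> gives (Ax)^T y = x^T (A^*) y, i.e. x^T A^T y = x^T (A^*) y. Since this holds for all x, y, we must have A^* = A^T. Therefore
A^* =
[[-2, 0, 3],
 [1, 3, 1],
 [-2, 1, 1]].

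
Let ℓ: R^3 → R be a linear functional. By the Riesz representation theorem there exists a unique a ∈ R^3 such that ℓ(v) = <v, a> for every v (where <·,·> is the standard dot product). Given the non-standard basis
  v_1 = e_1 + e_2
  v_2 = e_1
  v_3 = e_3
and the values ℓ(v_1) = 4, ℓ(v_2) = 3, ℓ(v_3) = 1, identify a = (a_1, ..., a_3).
a = (3, 1, 1)

Write a = (a_1, ..., a_3) in the standard basis. For each basis vector v_i, ℓ(v_i) = <v_i, a> is a linear equation in the a_j's. Collect the n equations into a matrix system V a = ℓ, where row i of V is v_i (expressed in the standard basis). Since V is invertible (lower-triangular with 1s on the diagonal, up to permutation), solve by back-substitution:
  V =
[[1, 1, 0],
 [1, 0, 0],
 [0, 0, 1]]
  V a = (4, 3, 1)
Solving gives a = (3, 1, 1).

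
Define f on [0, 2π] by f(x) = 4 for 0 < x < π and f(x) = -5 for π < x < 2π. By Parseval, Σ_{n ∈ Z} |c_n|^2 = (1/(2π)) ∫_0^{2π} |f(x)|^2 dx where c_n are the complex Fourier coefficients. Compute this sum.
Σ |c_n|^2 = 41/2

Parseval equates the L^2 energy of f (normalised by 1/(2π)) with the ℓ^2 sum of its Fourier coefficients: (1/(2π)) ∫_0^{2π} |f|^2 = Σ |c_n|^2.
Compute the left side: (1/(2π)) [∫_0^π 4^2 dx + ∫_π^{2π} (-5)^2 dx] = (1/(2π)) · (16π + 25π) = (16 + 25)/2 = 41/2.
So Σ_{n ∈ Z} |c_n|^2 = 41/2.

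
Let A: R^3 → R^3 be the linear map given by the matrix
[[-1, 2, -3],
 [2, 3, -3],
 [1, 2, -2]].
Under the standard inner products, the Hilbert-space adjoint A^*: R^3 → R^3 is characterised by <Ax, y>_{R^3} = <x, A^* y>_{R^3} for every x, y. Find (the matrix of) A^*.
A^* = A^T =
[[-1, 2, 1],
 [2, 3, 2],
 [-3, -3, -2]]

For real matrices with standard dot products, the defining identity <Ax, y> = <x, A^* y> gives (Ax)^T y = x^T (A^*) y, i.e. x^T A^T y = x^T (A^*) y. Since this holds for all x, y, we must have A^* = A^T. Therefore
A^* =
[[-1, 2, 1],
 [2, 3, 2],
 [-3, -3, -2]].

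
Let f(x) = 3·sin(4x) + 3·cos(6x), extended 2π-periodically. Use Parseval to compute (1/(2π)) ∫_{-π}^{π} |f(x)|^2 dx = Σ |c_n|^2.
Σ |c_n|^2 = 9

Expand |f|^2 and use orthogonality of {sin(nx), cos(mx)} on [-π, π]:
  ∫_{-π}^{π} sin(nx)^2 dx = π, ∫ cos(mx)^2 dx = π, and cross terms integrate to 0.
So ∫_{-π}^{π} f(x)^2 dx = 3^2 · π + 3^2 · π = (9 + 9)π.
Divide by 2π: (9 + 9)/2 = 9.
By Parseval, this equals Σ |c_n|^2.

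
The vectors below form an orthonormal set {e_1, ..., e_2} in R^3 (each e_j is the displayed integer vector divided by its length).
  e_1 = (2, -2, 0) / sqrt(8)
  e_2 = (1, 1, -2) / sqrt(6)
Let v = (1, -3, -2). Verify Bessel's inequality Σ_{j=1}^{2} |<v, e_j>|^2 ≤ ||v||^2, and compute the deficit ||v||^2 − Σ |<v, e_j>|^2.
Σ |<v, e_j>|^2 = 26/3; ||v||^2 = 14; deficit = 16/3

Write each e_j = u_j / sqrt(<u_j, u_j>) where u_j is the displayed integer vector. Then <v, e_j> = <v, u_j> / sqrt(<u_j, u_j>), so |<v, e_j>|^2 = <v, u_j>^2 / <u_j, u_j>.
Coefficients: <v, e_1> = 8/sqrt(8), <v, e_2> = 2/sqrt(6).
Square and sum: Σ |<v, e_j>|^2 = 26/3.
Compute ||v||^2 = v·v = 14.
Deficit = 14 − 26/3 = 16/3 ≥ 0, confirming Bessel's inequality. (The deficit equals ||v − Σ <v,e_j> e_j||^2, the squared distance from v to span{e_j}.)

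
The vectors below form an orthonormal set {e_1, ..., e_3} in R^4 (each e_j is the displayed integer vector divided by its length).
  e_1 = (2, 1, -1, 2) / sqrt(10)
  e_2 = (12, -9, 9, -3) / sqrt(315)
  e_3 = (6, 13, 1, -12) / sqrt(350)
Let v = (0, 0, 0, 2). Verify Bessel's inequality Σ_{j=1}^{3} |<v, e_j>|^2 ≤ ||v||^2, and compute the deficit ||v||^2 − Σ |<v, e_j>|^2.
Σ |<v, e_j>|^2 = 84/25; ||v||^2 = 4; deficit = 16/25

Write each e_j = u_j / sqrt(<u_j, u_j>) where u_j is the displayed integer vector. Then <v, e_j> = <v, u_j> / sqrt(<u_j, u_j>), so |<v, e_j>|^2 = <v, u_j>^2 / <u_j, u_j>.
Coefficients: <v, e_1> = 4/sqrt(10), <v, e_2> = -6/sqrt(315), <v, e_3> = -24/sqrt(350).
Square and sum: Σ |<v, e_j>|^2 = 84/25.
Compute ||v||^2 = v·v = 4.
Deficit = 4 − 84/25 = 16/25 ≥ 0, confirming Bessel's inequality. (The deficit equals ||v − Σ <v,e_j> e_j||^2, the squared distance from v to span{e_j}.)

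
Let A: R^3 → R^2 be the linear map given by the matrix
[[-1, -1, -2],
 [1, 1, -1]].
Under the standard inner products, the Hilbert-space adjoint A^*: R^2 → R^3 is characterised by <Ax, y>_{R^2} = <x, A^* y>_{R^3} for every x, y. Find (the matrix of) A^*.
A^* = A^T =
[[-1, 1],
 [-1, 1],
 [-2, -1]]

For real matrices with standard dot products, the defining identity <Ax, y> = <x, A^* y> gives (Ax)^T y = x^T (A^*) y, i.e. x^T A^T y = x^T (A^*) y. Since this holds for all x, y, we must have A^* = A^T. Therefore
A^* =
[[-1, 1],
 [-1, 1],
 [-2, -1]].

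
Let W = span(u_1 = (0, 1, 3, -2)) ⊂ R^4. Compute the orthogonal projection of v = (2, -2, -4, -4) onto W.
proj_W(v) = (0, -3/7, -9/7, 6/7)

Set up U = [u_1 | ... | u_1] ∈ R^(4×1). The projector onto W = col(U) is P = U (U^T U)^(-1) U^T.
Compute U^T U =
  [14],
and U^T v = (-6).
Solve U^T U · c = U^T v for the coefficients: c = (-3/7). The projection is proj_W(v) = U c.
Check: (v - proj_W(v)) · u_1 = 0  (should be 0).
Result: proj_W(v) = (0, -3/7, -9/7, 6/7).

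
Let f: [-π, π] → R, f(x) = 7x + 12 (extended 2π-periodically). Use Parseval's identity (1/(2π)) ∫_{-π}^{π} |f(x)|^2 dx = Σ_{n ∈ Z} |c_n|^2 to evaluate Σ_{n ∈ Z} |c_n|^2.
Σ |c_n|^2 = 49π^2/3 + 144

Expand and integrate term by term over [-π, π]:
  ∫ (7x)^2 dx = 49·(2π^3/3); ∫ 2·7·(12)·x dx = 0 (odd integrand); ∫ 12^2 dx = 144·2π.
So (1/(2π)) ∫_{-π}^{π} (7x + 12)^2 dx = 49π^2/3 + 144 = 49π^2/3 + 144.
Parseval ⇒ Σ |c_n|^2 = 49π^2/3 + 144.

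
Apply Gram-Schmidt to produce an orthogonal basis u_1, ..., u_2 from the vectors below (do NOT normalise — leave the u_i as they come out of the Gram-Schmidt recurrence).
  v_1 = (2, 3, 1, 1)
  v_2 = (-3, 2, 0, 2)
Orthogonal basis:
  u_1 = (2, 3, 1, 1)
  u_2 = (-49/15, 8/5, -2/15, 28/15)

Apply the Gram-Schmidt recurrence
  u_1 = v_1
  u_i = v_i − Σ_{j<i} ((v_i · u_j) / (u_j · u_j)) · u_j.

Step by step this gives:
  u_1 = (2, 3, 1, 1)
  u_2 = (-49/15, 8/5, -2/15, 28/15)

Orthogonality check:
  u_2 · u_1 = 0 (should be 0)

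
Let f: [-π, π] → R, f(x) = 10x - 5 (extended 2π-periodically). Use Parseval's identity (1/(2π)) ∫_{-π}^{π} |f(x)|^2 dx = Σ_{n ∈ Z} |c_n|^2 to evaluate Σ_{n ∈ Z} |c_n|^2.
Σ |c_n|^2 = 100π^2/3 + 25

Expand and integrate term by term over [-π, π]:
  ∫ (10x)^2 dx = 100·(2π^3/3); ∫ 2·10·(-5)·x dx = 0 (odd integrand); ∫ (-5)^2 dx = 25·2π.
So (1/(2π)) ∫_{-π}^{π} (10x - 5)^2 dx = 100π^2/3 + 25 = 100π^2/3 + 25.
Parseval ⇒ Σ |c_n|^2 = 100π^2/3 + 25.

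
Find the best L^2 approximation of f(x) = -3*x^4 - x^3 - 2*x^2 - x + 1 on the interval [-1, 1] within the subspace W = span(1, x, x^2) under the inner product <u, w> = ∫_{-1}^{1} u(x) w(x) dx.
g(x) = -32*x^2/7 - 8*x/5 + 44/35

The best approximation g ∈ W is the orthogonal projection of f onto W. Writing g = a_0 + a_1 x + a_2 x^2, the coefficients solve the normal equations G · a = b where
  G_{ij} = <φ_i, φ_j> and b_i = <f, φ_i>, with φ_0 = 1, φ_1 = x, φ_2 = x^2.
G =
  [2, 0, 2/3]
  [0, 2/3, 0]
  [2/3, 0, 2/5],
b = (-8/15, -16/15, -104/105).
Solving gives a_0 = 44/35, a_1 = -8/5, a_2 = -32/7, so
  g(x) = -32*x^2/7 - 8*x/5 + 44/35.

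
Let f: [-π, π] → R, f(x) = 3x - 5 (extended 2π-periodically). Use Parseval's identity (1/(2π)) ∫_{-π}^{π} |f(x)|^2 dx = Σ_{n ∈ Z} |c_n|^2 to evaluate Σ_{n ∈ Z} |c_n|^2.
Σ |c_n|^2 = 3π^2 + 25

Expand and integrate term by term over [-π, π]:
  ∫ (3x)^2 dx = 9·(2π^3/3); ∫ 2·3·(-5)·x dx = 0 (odd integrand); ∫ (-5)^2 dx = 25·2π.
So (1/(2π)) ∫_{-π}^{π} (3x - 5)^2 dx = 9π^2/3 + 25 = 3π^2 + 25.
Parseval ⇒ Σ |c_n|^2 = 3π^2 + 25.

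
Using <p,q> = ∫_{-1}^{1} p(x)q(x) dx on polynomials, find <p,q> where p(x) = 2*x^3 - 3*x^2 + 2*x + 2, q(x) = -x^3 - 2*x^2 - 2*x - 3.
<p,q> = -250/21

Expand the product: p(x)·q(x) = -2*x^6 - x^5 - 6*x^3 + x^2 - 10*x - 6.
∫_{-1}^{1} of each monomial x^k gives [2/(k+1) if k even, 0 if k odd]. Integrating term-by-term (or equivalently evaluating the antiderivative F(x) = -2*x^7/7 - x^6/6 - 3*x^4/2 + x^3/3 - 5*x^2 - 6*x at the endpoints):
  F(1) − F(−1) = -265/21 − (-5/7) = -250/21.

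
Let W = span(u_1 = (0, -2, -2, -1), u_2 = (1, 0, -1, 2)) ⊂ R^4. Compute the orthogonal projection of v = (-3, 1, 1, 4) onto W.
proj_W(v) = (2/3, 16/9, 10/9, 20/9)

Set up U = [u_1 | ... | u_2] ∈ R^(4×2). The projector onto W = col(U) is P = U (U^T U)^(-1) U^T.
Compute U^T U =
  [9, 0]
  [0, 6],
and U^T v = (-8, 4).
Solve U^T U · c = U^T v for the coefficients: c = (-8/9, 2/3). The projection is proj_W(v) = U c.
Check: (v - proj_W(v)) · u_1 = 0  (should be 0).
Check: (v - proj_W(v)) · u_2 = 0  (should be 0).
Result: proj_W(v) = (2/3, 16/9, 10/9, 20/9).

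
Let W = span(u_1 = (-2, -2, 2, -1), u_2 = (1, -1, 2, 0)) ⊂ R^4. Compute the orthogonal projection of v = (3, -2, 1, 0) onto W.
proj_W(v) = (147/62, -35/62, 63/31, 14/31)

Set up U = [u_1 | ... | u_2] ∈ R^(4×2). The projector onto W = col(U) is P = U (U^T U)^(-1) U^T.
Compute U^T U =
  [13, 4]
  [4, 6],
and U^T v = (0, 7).
Solve U^T U · c = U^T v for the coefficients: c = (-14/31, 91/62). The projection is proj_W(v) = U c.
Check: (v - proj_W(v)) · u_1 = 0  (should be 0).
Check: (v - proj_W(v)) · u_2 = 0  (should be 0).
Result: proj_W(v) = (147/62, -35/62, 63/31, 14/31).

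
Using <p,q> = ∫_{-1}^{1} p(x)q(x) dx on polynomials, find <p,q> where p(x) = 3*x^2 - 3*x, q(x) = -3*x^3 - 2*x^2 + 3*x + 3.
<p,q> = 6/5

Expand the product: p(x)·q(x) = -9*x^5 + 3*x^4 + 15*x^3 - 9*x.
∫_{-1}^{1} of each monomial x^k gives [2/(k+1) if k even, 0 if k odd]. Integrating term-by-term (or equivalently evaluating the antiderivative F(x) = -3*x^6/2 + 3*x^5/5 + 15*x^4/4 - 9*x^2/2 at the endpoints):
  F(1) − F(−1) = -33/20 − (-57/20) = 6/5.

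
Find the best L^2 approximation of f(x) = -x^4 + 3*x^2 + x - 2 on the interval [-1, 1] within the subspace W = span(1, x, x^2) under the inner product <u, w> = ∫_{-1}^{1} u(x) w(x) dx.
g(x) = 15*x^2/7 + x - 67/35

The best approximation g ∈ W is the orthogonal projection of f onto W. Writing g = a_0 + a_1 x + a_2 x^2, the coefficients solve the normal equations G · a = b where
  G_{ij} = <φ_i, φ_j> and b_i = <f, φ_i>, with φ_0 = 1, φ_1 = x, φ_2 = x^2.
G =
  [2, 0, 2/3]
  [0, 2/3, 0]
  [2/3, 0, 2/5],
b = (-12/5, 2/3, -44/105).
Solving gives a_0 = -67/35, a_1 = 1, a_2 = 15/7, so
  g(x) = 15*x^2/7 + x - 67/35.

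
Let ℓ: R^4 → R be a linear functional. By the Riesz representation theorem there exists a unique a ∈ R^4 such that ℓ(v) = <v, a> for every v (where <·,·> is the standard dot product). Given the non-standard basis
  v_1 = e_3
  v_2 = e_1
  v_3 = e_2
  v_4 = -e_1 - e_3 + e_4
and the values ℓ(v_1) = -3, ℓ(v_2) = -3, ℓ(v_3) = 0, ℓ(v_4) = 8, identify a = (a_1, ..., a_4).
a = (-3, 0, -3, 2)

Write a = (a_1, ..., a_4) in the standard basis. For each basis vector v_i, ℓ(v_i) = <v_i, a> is a linear equation in the a_j's. Collect the n equations into a matrix system V a = ℓ, where row i of V is v_i (expressed in the standard basis). Since V is invertible (lower-triangular with 1s on the diagonal, up to permutation), solve by back-substitution:
  V =
[[0, 0, 1, 0],
 [1, 0, 0, 0],
 [0, 1, 0, 0],
 [-1, 0, -1, 1]]
  V a = (-3, -3, 0, 8)
Solving gives a = (-3, 0, -3, 2).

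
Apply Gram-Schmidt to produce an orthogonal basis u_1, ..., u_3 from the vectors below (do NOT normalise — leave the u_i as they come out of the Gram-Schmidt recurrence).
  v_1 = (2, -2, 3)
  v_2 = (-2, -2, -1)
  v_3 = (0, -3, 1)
Orthogonal basis:
  u_1 = (2, -2, 3)
  u_2 = (-28/17, -40/17, -8/17)
  u_3 = (2/9, -1/9, -2/9)

Apply the Gram-Schmidt recurrence
  u_1 = v_1
  u_i = v_i − Σ_{j<i} ((v_i · u_j) / (u_j · u_j)) · u_j.

Step by step this gives:
  u_1 = (2, -2, 3)
  u_2 = (-28/17, -40/17, -8/17)
  u_3 = (2/9, -1/9, -2/9)

Orthogonality check:
  u_2 · u_1 = 0 (should be 0)
  u_3 · u_1 = 0 (should be 0)
  u_3 · u_2 = 0 (should be 0)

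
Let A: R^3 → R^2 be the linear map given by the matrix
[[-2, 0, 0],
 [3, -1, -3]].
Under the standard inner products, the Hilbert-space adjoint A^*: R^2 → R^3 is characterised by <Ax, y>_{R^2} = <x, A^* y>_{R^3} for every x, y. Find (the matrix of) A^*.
A^* = A^T =
[[-2, 3],
 [0, -1],
 [0, -3]]

For real matrices with standard dot products, the defining identity <Ax, y> = <x, A^* y> gives (Ax)^T y = x^T (A^*) y, i.e. x^T A^T y = x^T (A^*) y. Since this holds for all x, y, we must have A^* = A^T. Therefore
A^* =
[[-2, 3],
 [0, -1],
 [0, -3]].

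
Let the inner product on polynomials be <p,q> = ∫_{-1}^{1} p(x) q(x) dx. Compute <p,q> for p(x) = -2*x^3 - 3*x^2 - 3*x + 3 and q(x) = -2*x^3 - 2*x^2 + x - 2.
<p,q> = -62/7

Expand the product: p(x)·q(x) = 4*x^6 + 10*x^5 + 10*x^4 + x^3 - 3*x^2 + 9*x - 6.
∫_{-1}^{1} of each monomial x^k gives [2/(k+1) if k even, 0 if k odd]. Integrating term-by-term (or equivalently evaluating the antiderivative F(x) = 4*x^7/7 + 5*x^6/3 + 2*x^5 + x^4/4 - x^3 + 9*x^2/2 - 6*x at the endpoints):
  F(1) − F(−1) = 167/84 − (911/84) = -62/7.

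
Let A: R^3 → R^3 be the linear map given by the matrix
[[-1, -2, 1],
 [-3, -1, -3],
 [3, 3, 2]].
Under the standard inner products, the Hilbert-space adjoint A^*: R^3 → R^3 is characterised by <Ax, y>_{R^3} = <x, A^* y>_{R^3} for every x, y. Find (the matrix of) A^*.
A^* = A^T =
[[-1, -3, 3],
 [-2, -1, 3],
 [1, -3, 2]]

For real matrices with standard dot products, the defining identity <Ax, y> = <x, A^* y> gives (Ax)^T y = x^T (A^*) y, i.e. x^T A^T y = x^T (A^*) y. Since this holds for all x, y, we must have A^* = A^T. Therefore
A^* =
[[-1, -3, 3],
 [-2, -1, 3],
 [1, -3, 2]].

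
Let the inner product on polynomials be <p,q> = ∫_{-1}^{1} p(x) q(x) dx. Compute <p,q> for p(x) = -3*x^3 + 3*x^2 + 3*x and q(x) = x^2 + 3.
<p,q> = 36/5

Expand the product: p(x)·q(x) = -3*x^5 + 3*x^4 - 6*x^3 + 9*x^2 + 9*x.
∫_{-1}^{1} of each monomial x^k gives [2/(k+1) if k even, 0 if k odd]. Integrating term-by-term (or equivalently evaluating the antiderivative F(x) = -x^6/2 + 3*x^5/5 - 3*x^4/2 + 3*x^3 + 9*x^2/2 at the endpoints):
  F(1) − F(−1) = 61/10 − (-11/10) = 36/5.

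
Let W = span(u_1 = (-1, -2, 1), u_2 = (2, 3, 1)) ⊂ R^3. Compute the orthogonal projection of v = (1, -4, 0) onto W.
proj_W(v) = (-10/7, -89/35, 17/35)

Set up U = [u_1 | ... | u_2] ∈ R^(3×2). The projector onto W = col(U) is P = U (U^T U)^(-1) U^T.
Compute U^T U =
  [6, -7]
  [-7, 14],
and U^T v = (7, -10).
Solve U^T U · c = U^T v for the coefficients: c = (4/5, -11/35). The projection is proj_W(v) = U c.
Check: (v - proj_W(v)) · u_1 = 0  (should be 0).
Check: (v - proj_W(v)) · u_2 = 0  (should be 0).
Result: proj_W(v) = (-10/7, -89/35, 17/35).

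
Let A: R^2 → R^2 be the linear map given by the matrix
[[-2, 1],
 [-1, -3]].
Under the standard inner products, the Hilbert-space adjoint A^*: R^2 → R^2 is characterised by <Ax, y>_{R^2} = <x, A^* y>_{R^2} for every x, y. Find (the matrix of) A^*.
A^* = A^T =
[[-2, -1],
 [1, -3]]

For real matrices with standard dot products, the defining identity <Ax, y> = <x, A^* y> gives (Ax)^T y = x^T (A^*) y, i.e. x^T A^T y = x^T (A^*) y. Since this holds for all x, y, we must have A^* = A^T. Therefore
A^* =
[[-2, -1],
 [1, -3]].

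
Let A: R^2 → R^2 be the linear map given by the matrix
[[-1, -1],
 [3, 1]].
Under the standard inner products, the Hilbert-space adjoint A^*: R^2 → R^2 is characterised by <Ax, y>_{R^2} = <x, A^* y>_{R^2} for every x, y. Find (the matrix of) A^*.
A^* = A^T =
[[-1, 3],
 [-1, 1]]

For real matrices with standard dot products, the defining identity <Ax, y> = <x, A^* y> gives (Ax)^T y = x^T (A^*) y, i.e. x^T A^T y = x^T (A^*) y. Since this holds for all x, y, we must have A^* = A^T. Therefore
A^* =
[[-1, 3],
 [-1, 1]].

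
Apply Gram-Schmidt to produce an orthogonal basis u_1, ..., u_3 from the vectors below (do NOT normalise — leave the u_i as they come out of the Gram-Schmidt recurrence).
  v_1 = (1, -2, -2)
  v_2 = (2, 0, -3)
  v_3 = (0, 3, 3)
Orthogonal basis:
  u_1 = (1, -2, -2)
  u_2 = (10/9, 16/9, -11/9)
  u_3 = (54/53, -9/53, 36/53)

Apply the Gram-Schmidt recurrence
  u_1 = v_1
  u_i = v_i − Σ_{j<i} ((v_i · u_j) / (u_j · u_j)) · u_j.

Step by step this gives:
  u_1 = (1, -2, -2)
  u_2 = (10/9, 16/9, -11/9)
  u_3 = (54/53, -9/53, 36/53)

Orthogonality check:
  u_2 · u_1 = 0 (should be 0)
  u_3 · u_1 = 0 (should be 0)
  u_3 · u_2 = 0 (should be 0)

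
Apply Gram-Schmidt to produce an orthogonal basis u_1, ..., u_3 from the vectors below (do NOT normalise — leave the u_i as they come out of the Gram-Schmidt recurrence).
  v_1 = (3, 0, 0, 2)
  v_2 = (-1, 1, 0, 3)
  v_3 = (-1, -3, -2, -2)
Orthogonal basis:
  u_1 = (3, 0, 0, 2)
  u_2 = (-22/13, 1, 0, 33/13)
  u_3 = (-29/67, -319/134, -2, 87/134)

Apply the Gram-Schmidt recurrence
  u_1 = v_1
  u_i = v_i − Σ_{j<i} ((v_i · u_j) / (u_j · u_j)) · u_j.

Step by step this gives:
  u_1 = (3, 0, 0, 2)
  u_2 = (-22/13, 1, 0, 33/13)
  u_3 = (-29/67, -319/134, -2, 87/134)

Orthogonality check:
  u_2 · u_1 = 0 (should be 0)
  u_3 · u_1 = 0 (should be 0)
  u_3 · u_2 = 0 (should be 0)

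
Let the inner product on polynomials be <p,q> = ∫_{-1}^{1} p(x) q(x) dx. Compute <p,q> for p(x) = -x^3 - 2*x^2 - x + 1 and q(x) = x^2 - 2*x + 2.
<p,q> = 10/3

Expand the product: p(x)·q(x) = -x^5 + x^3 - x^2 - 4*x + 2.
∫_{-1}^{1} of each monomial x^k gives [2/(k+1) if k even, 0 if k odd]. Integrating term-by-term (or equivalently evaluating the antiderivative F(x) = -x^6/6 + x^4/4 - x^3/3 - 2*x^2 + 2*x at the endpoints):
  F(1) − F(−1) = -1/4 − (-43/12) = 10/3.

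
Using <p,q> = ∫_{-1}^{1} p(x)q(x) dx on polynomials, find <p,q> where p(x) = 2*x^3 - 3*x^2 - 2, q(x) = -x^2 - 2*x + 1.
<p,q> = -76/15

Expand the product: p(x)·q(x) = -2*x^5 - x^4 + 8*x^3 - x^2 + 4*x - 2.
∫_{-1}^{1} of each monomial x^k gives [2/(k+1) if k even, 0 if k odd]. Integrating term-by-term (or equivalently evaluating the antiderivative F(x) = -x^6/3 - x^5/5 + 2*x^4 - x^3/3 + 2*x^2 - 2*x at the endpoints):
  F(1) − F(−1) = 17/15 − (31/5) = -76/15.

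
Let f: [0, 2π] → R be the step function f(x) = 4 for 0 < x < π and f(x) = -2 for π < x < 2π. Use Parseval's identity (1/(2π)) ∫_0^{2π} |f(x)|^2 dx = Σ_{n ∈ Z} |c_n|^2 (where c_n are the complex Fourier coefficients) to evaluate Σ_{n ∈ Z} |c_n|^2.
Σ |c_n|^2 = 10

Parseval equates the L^2 energy of f (normalised by 1/(2π)) with the ℓ^2 sum of its Fourier coefficients: (1/(2π)) ∫_0^{2π} |f|^2 = Σ |c_n|^2.
Compute the left side: (1/(2π)) [∫_0^π 4^2 dx + ∫_π^{2π} (-2)^2 dx] = (1/(2π)) · (16π + 4π) = (16 + 4)/2 = 10.
So Σ_{n ∈ Z} |c_n|^2 = 10.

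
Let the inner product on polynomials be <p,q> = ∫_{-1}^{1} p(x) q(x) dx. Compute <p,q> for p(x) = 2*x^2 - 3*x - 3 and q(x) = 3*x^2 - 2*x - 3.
<p,q> = 72/5

Expand the product: p(x)·q(x) = 6*x^4 - 13*x^3 - 9*x^2 + 15*x + 9.
∫_{-1}^{1} of each monomial x^k gives [2/(k+1) if k even, 0 if k odd]. Integrating term-by-term (or equivalently evaluating the antiderivative F(x) = 6*x^5/5 - 13*x^4/4 - 3*x^3 + 15*x^2/2 + 9*x at the endpoints):
  F(1) − F(−1) = 229/20 − (-59/20) = 72/5.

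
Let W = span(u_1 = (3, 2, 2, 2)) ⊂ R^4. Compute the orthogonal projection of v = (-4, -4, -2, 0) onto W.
proj_W(v) = (-24/7, -16/7, -16/7, -16/7)

Set up U = [u_1 | ... | u_1] ∈ R^(4×1). The projector onto W = col(U) is P = U (U^T U)^(-1) U^T.
Compute U^T U =
  [21],
and U^T v = (-24).
Solve U^T U · c = U^T v for the coefficients: c = (-8/7). The projection is proj_W(v) = U c.
Check: (v - proj_W(v)) · u_1 = 0  (should be 0).
Result: proj_W(v) = (-24/7, -16/7, -16/7, -16/7).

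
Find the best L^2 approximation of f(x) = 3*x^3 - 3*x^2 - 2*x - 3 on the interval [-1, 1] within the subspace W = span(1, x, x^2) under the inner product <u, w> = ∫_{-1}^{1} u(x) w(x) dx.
g(x) = -3*x^2 - x/5 - 3

The best approximation g ∈ W is the orthogonal projection of f onto W. Writing g = a_0 + a_1 x + a_2 x^2, the coefficients solve the normal equations G · a = b where
  G_{ij} = <φ_i, φ_j> and b_i = <f, φ_i>, with φ_0 = 1, φ_1 = x, φ_2 = x^2.
G =
  [2, 0, 2/3]
  [0, 2/3, 0]
  [2/3, 0, 2/5],
b = (-8, -2/15, -16/5).
Solving gives a_0 = -3, a_1 = -1/5, a_2 = -3, so
  g(x) = -3*x^2 - x/5 - 3.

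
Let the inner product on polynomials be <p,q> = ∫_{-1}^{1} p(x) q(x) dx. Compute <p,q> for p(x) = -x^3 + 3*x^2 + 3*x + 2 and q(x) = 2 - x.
<p,q> = 52/5

Expand the product: p(x)·q(x) = x^4 - 5*x^3 + 3*x^2 + 4*x + 4.
∫_{-1}^{1} of each monomial x^k gives [2/(k+1) if k even, 0 if k odd]. Integrating term-by-term (or equivalently evaluating the antiderivative F(x) = x^5/5 - 5*x^4/4 + x^3 + 2*x^2 + 4*x at the endpoints):
  F(1) − F(−1) = 119/20 − (-89/20) = 52/5.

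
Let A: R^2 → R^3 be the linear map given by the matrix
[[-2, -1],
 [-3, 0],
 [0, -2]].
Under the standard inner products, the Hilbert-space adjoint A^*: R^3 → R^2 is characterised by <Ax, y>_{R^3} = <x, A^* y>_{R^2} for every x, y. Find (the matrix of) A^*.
A^* = A^T =
[[-2, -3, 0],
 [-1, 0, -2]]

For real matrices with standard dot products, the defining identity <Ax, y> = <x, A^* y> gives (Ax)^T y = x^T (A^*) y, i.e. x^T A^T y = x^T (A^*) y. Since this holds for all x, y, we must have A^* = A^T. Therefore
A^* =
[[-2, -3, 0],
 [-1, 0, -2]].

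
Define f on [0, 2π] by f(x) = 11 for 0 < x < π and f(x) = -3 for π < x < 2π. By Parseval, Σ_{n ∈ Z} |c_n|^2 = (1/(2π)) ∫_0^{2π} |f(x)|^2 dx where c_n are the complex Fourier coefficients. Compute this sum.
Σ |c_n|^2 = 65

Parseval equates the L^2 energy of f (normalised by 1/(2π)) with the ℓ^2 sum of its Fourier coefficients: (1/(2π)) ∫_0^{2π} |f|^2 = Σ |c_n|^2.
Compute the left side: (1/(2π)) [∫_0^π 11^2 dx + ∫_π^{2π} (-3)^2 dx] = (1/(2π)) · (121π + 9π) = (121 + 9)/2 = 65.
So Σ_{n ∈ Z} |c_n|^2 = 65.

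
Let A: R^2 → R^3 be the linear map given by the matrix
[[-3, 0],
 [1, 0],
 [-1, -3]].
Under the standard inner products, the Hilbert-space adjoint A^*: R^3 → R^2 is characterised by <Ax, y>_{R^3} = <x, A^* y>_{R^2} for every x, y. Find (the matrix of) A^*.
A^* = A^T =
[[-3, 1, -1],
 [0, 0, -3]]

For real matrices with standard dot products, the defining identity <Ax, y> = <x, A^* y> gives (Ax)^T y = x^T (A^*) y, i.e. x^T A^T y = x^T (A^*) y. Since this holds for all x, y, we must have A^* = A^T. Therefore
A^* =
[[-3, 1, -1],
 [0, 0, -3]].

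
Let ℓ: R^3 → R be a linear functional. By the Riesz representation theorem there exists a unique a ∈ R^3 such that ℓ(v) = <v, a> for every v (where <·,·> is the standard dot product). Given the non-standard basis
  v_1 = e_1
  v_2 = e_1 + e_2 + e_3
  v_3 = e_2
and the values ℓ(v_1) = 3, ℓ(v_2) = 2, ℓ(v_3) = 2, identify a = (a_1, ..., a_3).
a = (3, 2, -3)

Write a = (a_1, ..., a_3) in the standard basis. For each basis vector v_i, ℓ(v_i) = <v_i, a> is a linear equation in the a_j's. Collect the n equations into a matrix system V a = ℓ, where row i of V is v_i (expressed in the standard basis). Since V is invertible (lower-triangular with 1s on the diagonal, up to permutation), solve by back-substitution:
  V =
[[1, 0, 0],
 [1, 1, 1],
 [0, 1, 0]]
  V a = (3, 2, 2)
Solving gives a = (3, 2, -3).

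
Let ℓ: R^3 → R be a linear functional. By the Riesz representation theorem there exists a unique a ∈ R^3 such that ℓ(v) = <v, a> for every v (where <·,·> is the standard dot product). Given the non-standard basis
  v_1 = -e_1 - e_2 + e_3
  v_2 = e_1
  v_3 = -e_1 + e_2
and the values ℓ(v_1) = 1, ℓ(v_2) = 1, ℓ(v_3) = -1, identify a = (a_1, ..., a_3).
a = (1, 0, 2)

Write a = (a_1, ..., a_3) in the standard basis. For each basis vector v_i, ℓ(v_i) = <v_i, a> is a linear equation in the a_j's. Collect the n equations into a matrix system V a = ℓ, where row i of V is v_i (expressed in the standard basis). Since V is invertible (lower-triangular with 1s on the diagonal, up to permutation), solve by back-substitution:
  V =
[[-1, -1, 1],
 [1, 0, 0],
 [-1, 1, 0]]
  V a = (1, 1, -1)
Solving gives a = (1, 0, 2).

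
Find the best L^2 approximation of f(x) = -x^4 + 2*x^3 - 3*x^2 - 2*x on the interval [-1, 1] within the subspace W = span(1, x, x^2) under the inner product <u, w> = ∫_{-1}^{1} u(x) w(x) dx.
g(x) = -27*x^2/7 - 4*x/5 + 3/35

The best approximation g ∈ W is the orthogonal projection of f onto W. Writing g = a_0 + a_1 x + a_2 x^2, the coefficients solve the normal equations G · a = b where
  G_{ij} = <φ_i, φ_j> and b_i = <f, φ_i>, with φ_0 = 1, φ_1 = x, φ_2 = x^2.
G =
  [2, 0, 2/3]
  [0, 2/3, 0]
  [2/3, 0, 2/5],
b = (-12/5, -8/15, -52/35).
Solving gives a_0 = 3/35, a_1 = -4/5, a_2 = -27/7, so
  g(x) = -27*x^2/7 - 4*x/5 + 3/35.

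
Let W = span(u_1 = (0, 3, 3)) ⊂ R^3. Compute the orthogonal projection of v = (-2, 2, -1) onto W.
proj_W(v) = (0, 1/2, 1/2)

Set up U = [u_1 | ... | u_1] ∈ R^(3×1). The projector onto W = col(U) is P = U (U^T U)^(-1) U^T.
Compute U^T U =
  [18],
and U^T v = (3).
Solve U^T U · c = U^T v for the coefficients: c = (1/6). The projection is proj_W(v) = U c.
Check: (v - proj_W(v)) · u_1 = 0  (should be 0).
Result: proj_W(v) = (0, 1/2, 1/2).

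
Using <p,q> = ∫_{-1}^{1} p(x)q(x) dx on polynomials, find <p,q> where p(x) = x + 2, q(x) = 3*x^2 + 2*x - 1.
<p,q> = 4/3

Expand the product: p(x)·q(x) = 3*x^3 + 8*x^2 + 3*x - 2.
∫_{-1}^{1} of each monomial x^k gives [2/(k+1) if k even, 0 if k odd]. Integrating term-by-term (or equivalently evaluating the antiderivative F(x) = 3*x^4/4 + 8*x^3/3 + 3*x^2/2 - 2*x at the endpoints):
  F(1) − F(−1) = 35/12 − (19/12) = 4/3.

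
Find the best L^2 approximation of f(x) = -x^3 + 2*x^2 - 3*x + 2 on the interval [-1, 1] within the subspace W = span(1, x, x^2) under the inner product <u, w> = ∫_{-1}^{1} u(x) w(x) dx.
g(x) = 2*x^2 - 18*x/5 + 2

The best approximation g ∈ W is the orthogonal projection of f onto W. Writing g = a_0 + a_1 x + a_2 x^2, the coefficients solve the normal equations G · a = b where
  G_{ij} = <φ_i, φ_j> and b_i = <f, φ_i>, with φ_0 = 1, φ_1 = x, φ_2 = x^2.
G =
  [2, 0, 2/3]
  [0, 2/3, 0]
  [2/3, 0, 2/5],
b = (16/3, -12/5, 32/15).
Solving gives a_0 = 2, a_1 = -18/5, a_2 = 2, so
  g(x) = 2*x^2 - 18*x/5 + 2.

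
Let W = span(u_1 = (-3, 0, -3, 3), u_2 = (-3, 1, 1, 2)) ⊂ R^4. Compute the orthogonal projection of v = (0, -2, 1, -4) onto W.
proj_W(v) = (60/29, -7/29, 32/29, -53/29)

Set up U = [u_1 | ... | u_2] ∈ R^(4×2). The projector onto W = col(U) is P = U (U^T U)^(-1) U^T.
Compute U^T U =
  [27, 12]
  [12, 15],
and U^T v = (-15, -9).
Solve U^T U · c = U^T v for the coefficients: c = (-13/29, -7/29). The projection is proj_W(v) = U c.
Check: (v - proj_W(v)) · u_1 = 0  (should be 0).
Check: (v - proj_W(v)) · u_2 = 0  (should be 0).
Result: proj_W(v) = (60/29, -7/29, 32/29, -53/29).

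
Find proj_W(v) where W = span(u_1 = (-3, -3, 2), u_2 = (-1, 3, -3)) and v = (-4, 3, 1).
proj_W(v) = (-925/274, 195/274, -205/137)

Set up U = [u_1 | ... | u_2] ∈ R^(3×2). The projector onto W = col(U) is P = U (U^T U)^(-1) U^T.
Compute U^T U =
  [22, -12]
  [-12, 19],
and U^T v = (5, 10).
Solve U^T U · c = U^T v for the coefficients: c = (215/274, 140/137). The projection is proj_W(v) = U c.
Check: (v - proj_W(v)) · u_1 = 0  (should be 0).
Check: (v - proj_W(v)) · u_2 = 0  (should be 0).
Result: proj_W(v) = (-925/274, 195/274, -205/137).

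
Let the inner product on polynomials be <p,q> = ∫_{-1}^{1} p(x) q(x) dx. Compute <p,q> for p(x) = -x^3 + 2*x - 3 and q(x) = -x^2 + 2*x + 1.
<p,q> = -32/15

Expand the product: p(x)·q(x) = x^5 - 2*x^4 - 3*x^3 + 7*x^2 - 4*x - 3.
∫_{-1}^{1} of each monomial x^k gives [2/(k+1) if k even, 0 if k odd]. Integrating term-by-term (or equivalently evaluating the antiderivative F(x) = x^6/6 - 2*x^5/5 - 3*x^4/4 + 7*x^3/3 - 2*x^2 - 3*x at the endpoints):
  F(1) − F(−1) = -73/20 − (-91/60) = -32/15.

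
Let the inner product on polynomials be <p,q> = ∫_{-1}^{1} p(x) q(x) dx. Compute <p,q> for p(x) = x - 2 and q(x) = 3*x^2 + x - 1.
<p,q> = 2/3

Expand the product: p(x)·q(x) = 3*x^3 - 5*x^2 - 3*x + 2.
∫_{-1}^{1} of each monomial x^k gives [2/(k+1) if k even, 0 if k odd]. Integrating term-by-term (or equivalently evaluating the antiderivative F(x) = 3*x^4/4 - 5*x^3/3 - 3*x^2/2 + 2*x at the endpoints):
  F(1) − F(−1) = -5/12 − (-13/12) = 2/3.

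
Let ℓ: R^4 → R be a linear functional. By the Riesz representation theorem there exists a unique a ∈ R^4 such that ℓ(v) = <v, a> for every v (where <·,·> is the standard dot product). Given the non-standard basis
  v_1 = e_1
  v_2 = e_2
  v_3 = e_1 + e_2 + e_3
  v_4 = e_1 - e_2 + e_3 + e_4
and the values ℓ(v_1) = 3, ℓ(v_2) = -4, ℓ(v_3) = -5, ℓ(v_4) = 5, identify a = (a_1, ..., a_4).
a = (3, -4, -4, 2)

Write a = (a_1, ..., a_4) in the standard basis. For each basis vector v_i, ℓ(v_i) = <v_i, a> is a linear equation in the a_j's. Collect the n equations into a matrix system V a = ℓ, where row i of V is v_i (expressed in the standard basis). Since V is invertible (lower-triangular with 1s on the diagonal, up to permutation), solve by back-substitution:
  V =
[[1, 0, 0, 0],
 [0, 1, 0, 0],
 [1, 1, 1, 0],
 [1, -1, 1, 1]]
  V a = (3, -4, -5, 5)
Solving gives a = (3, -4, -4, 2).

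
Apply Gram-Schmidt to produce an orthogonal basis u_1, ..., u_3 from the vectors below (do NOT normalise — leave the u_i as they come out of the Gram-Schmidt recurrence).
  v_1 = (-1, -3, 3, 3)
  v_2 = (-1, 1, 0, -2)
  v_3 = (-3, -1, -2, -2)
Orthogonal basis:
  u_1 = (-1, -3, 3, 3)
  u_2 = (-9/7, 1/7, 6/7, -8/7)
  u_3 = (-45/26, -47/26, -61/26, -1/26)

Apply the Gram-Schmidt recurrence
  u_1 = v_1
  u_i = v_i − Σ_{j<i} ((v_i · u_j) / (u_j · u_j)) · u_j.

Step by step this gives:
  u_1 = (-1, -3, 3, 3)
  u_2 = (-9/7, 1/7, 6/7, -8/7)
  u_3 = (-45/26, -47/26, -61/26, -1/26)

Orthogonality check:
  u_2 · u_1 = 0 (should be 0)
  u_3 · u_1 = 0 (should be 0)
  u_3 · u_2 = 0 (should be 0)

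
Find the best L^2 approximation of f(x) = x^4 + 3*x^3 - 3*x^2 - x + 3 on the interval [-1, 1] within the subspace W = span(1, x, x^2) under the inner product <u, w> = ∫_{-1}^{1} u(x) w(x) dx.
g(x) = -15*x^2/7 + 4*x/5 + 102/35

The best approximation g ∈ W is the orthogonal projection of f onto W. Writing g = a_0 + a_1 x + a_2 x^2, the coefficients solve the normal equations G · a = b where
  G_{ij} = <φ_i, φ_j> and b_i = <f, φ_i>, with φ_0 = 1, φ_1 = x, φ_2 = x^2.
G =
  [2, 0, 2/3]
  [0, 2/3, 0]
  [2/3, 0, 2/5],
b = (22/5, 8/15, 38/35).
Solving gives a_0 = 102/35, a_1 = 4/5, a_2 = -15/7, so
  g(x) = -15*x^2/7 + 4*x/5 + 102/35.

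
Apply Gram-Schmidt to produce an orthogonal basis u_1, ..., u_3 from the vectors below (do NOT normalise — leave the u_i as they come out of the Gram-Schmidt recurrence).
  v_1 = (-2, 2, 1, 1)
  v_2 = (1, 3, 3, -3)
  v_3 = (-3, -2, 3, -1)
Orthogonal basis:
  u_1 = (-2, 2, 1, 1)
  u_2 = (9/5, 11/5, 13/5, -17/5)
  u_3 = (-101/44, -35/12, 325/132, -161/132)

Apply the Gram-Schmidt recurrence
  u_1 = v_1
  u_i = v_i − Σ_{j<i} ((v_i · u_j) / (u_j · u_j)) · u_j.

Step by step this gives:
  u_1 = (-2, 2, 1, 1)
  u_2 = (9/5, 11/5, 13/5, -17/5)
  u_3 = (-101/44, -35/12, 325/132, -161/132)

Orthogonality check:
  u_2 · u_1 = 0 (should be 0)
  u_3 · u_1 = 0 (should be 0)
  u_3 · u_2 = 0 (should be 0)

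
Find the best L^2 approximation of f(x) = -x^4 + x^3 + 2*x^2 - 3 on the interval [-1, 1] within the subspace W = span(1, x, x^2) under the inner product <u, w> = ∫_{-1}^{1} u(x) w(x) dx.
g(x) = 8*x^2/7 + 3*x/5 - 102/35

The best approximation g ∈ W is the orthogonal projection of f onto W. Writing g = a_0 + a_1 x + a_2 x^2, the coefficients solve the normal equations G · a = b where
  G_{ij} = <φ_i, φ_j> and b_i = <f, φ_i>, with φ_0 = 1, φ_1 = x, φ_2 = x^2.
G =
  [2, 0, 2/3]
  [0, 2/3, 0]
  [2/3, 0, 2/5],
b = (-76/15, 2/5, -52/35).
Solving gives a_0 = -102/35, a_1 = 3/5, a_2 = 8/7, so
  g(x) = 8*x^2/7 + 3*x/5 - 102/35.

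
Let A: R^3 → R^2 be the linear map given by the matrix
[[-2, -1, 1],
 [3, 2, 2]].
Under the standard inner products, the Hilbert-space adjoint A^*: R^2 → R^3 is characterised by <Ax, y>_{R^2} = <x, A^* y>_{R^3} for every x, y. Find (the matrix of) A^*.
A^* = A^T =
[[-2, 3],
 [-1, 2],
 [1, 2]]

For real matrices with standard dot products, the defining identity <Ax, y> = <x, A^* y> gives (Ax)^T y = x^T (A^*) y, i.e. x^T A^T y = x^T (A^*) y. Since this holds for all x, y, we must have A^* = A^T. Therefore
A^* =
[[-2, 3],
 [-1, 2],
 [1, 2]].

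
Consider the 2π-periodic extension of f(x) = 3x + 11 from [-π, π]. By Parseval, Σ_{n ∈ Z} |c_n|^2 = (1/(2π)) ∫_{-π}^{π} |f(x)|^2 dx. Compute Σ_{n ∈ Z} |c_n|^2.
Σ |c_n|^2 = 3π^2 + 121

Expand and integrate term by term over [-π, π]:
  ∫ (3x)^2 dx = 9·(2π^3/3); ∫ 2·3·(11)·x dx = 0 (odd integrand); ∫ 11^2 dx = 121·2π.
So (1/(2π)) ∫_{-π}^{π} (3x + 11)^2 dx = 9π^2/3 + 121 = 3π^2 + 121.
Parseval ⇒ Σ |c_n|^2 = 3π^2 + 121.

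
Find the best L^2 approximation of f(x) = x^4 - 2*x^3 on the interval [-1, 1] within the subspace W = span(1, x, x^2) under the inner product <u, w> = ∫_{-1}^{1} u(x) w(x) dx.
g(x) = 6*x^2/7 - 6*x/5 - 3/35

The best approximation g ∈ W is the orthogonal projection of f onto W. Writing g = a_0 + a_1 x + a_2 x^2, the coefficients solve the normal equations G · a = b where
  G_{ij} = <φ_i, φ_j> and b_i = <f, φ_i>, with φ_0 = 1, φ_1 = x, φ_2 = x^2.
G =
  [2, 0, 2/3]
  [0, 2/3, 0]
  [2/3, 0, 2/5],
b = (2/5, -4/5, 2/7).
Solving gives a_0 = -3/35, a_1 = -6/5, a_2 = 6/7, so
  g(x) = 6*x^2/7 - 6*x/5 - 3/35.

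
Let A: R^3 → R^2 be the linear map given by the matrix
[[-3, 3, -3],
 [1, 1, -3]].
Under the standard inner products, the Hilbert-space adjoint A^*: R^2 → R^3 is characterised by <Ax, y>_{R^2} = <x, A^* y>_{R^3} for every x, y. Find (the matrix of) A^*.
A^* = A^T =
[[-3, 1],
 [3, 1],
 [-3, -3]]

For real matrices with standard dot products, the defining identity <Ax, y> = <x, A^* y> gives (Ax)^T y = x^T (A^*) y, i.e. x^T A^T y = x^T (A^*) y. Since this holds for all x, y, we must have A^* = A^T. Therefore
A^* =
[[-3, 1],
 [3, 1],
 [-3, -3]].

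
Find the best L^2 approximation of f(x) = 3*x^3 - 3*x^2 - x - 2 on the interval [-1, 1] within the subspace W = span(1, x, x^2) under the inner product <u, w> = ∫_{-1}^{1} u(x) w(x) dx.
g(x) = -3*x^2 + 4*x/5 - 2

The best approximation g ∈ W is the orthogonal projection of f onto W. Writing g = a_0 + a_1 x + a_2 x^2, the coefficients solve the normal equations G · a = b where
  G_{ij} = <φ_i, φ_j> and b_i = <f, φ_i>, with φ_0 = 1, φ_1 = x, φ_2 = x^2.
G =
  [2, 0, 2/3]
  [0, 2/3, 0]
  [2/3, 0, 2/5],
b = (-6, 8/15, -38/15).
Solving gives a_0 = -2, a_1 = 4/5, a_2 = -3, so
  g(x) = -3*x^2 + 4*x/5 - 2.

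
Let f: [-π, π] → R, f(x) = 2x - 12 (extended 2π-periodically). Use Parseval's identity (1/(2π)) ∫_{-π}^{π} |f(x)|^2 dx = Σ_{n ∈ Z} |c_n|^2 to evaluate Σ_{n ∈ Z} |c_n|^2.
Σ |c_n|^2 = 4π^2/3 + 144

Expand and integrate term by term over [-π, π]:
  ∫ (2x)^2 dx = 4·(2π^3/3); ∫ 2·2·(-12)·x dx = 0 (odd integrand); ∫ (-12)^2 dx = 144·2π.
So (1/(2π)) ∫_{-π}^{π} (2x - 12)^2 dx = 4π^2/3 + 144 = 4π^2/3 + 144.
Parseval ⇒ Σ |c_n|^2 = 4π^2/3 + 144.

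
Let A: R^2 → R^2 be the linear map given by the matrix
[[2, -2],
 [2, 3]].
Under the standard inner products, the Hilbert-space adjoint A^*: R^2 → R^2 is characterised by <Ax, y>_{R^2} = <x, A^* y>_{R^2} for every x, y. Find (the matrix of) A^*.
A^* = A^T =
[[2, 2],
 [-2, 3]]

For real matrices with standard dot products, the defining identity <Ax, y> = <x, A^* y> gives (Ax)^T y = x^T (A^*) y, i.e. x^T A^T y = x^T (A^*) y. Since this holds for all x, y, we must have A^* = A^T. Therefore
A^* =
[[2, 2],
 [-2, 3]].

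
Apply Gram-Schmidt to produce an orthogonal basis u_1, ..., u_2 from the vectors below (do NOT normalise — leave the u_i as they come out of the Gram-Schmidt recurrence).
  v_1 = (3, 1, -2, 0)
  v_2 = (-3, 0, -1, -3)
Orthogonal basis:
  u_1 = (3, 1, -2, 0)
  u_2 = (-3/2, 1/2, -2, -3)

Apply the Gram-Schmidt recurrence
  u_1 = v_1
  u_i = v_i − Σ_{j<i} ((v_i · u_j) / (u_j · u_j)) · u_j.

Step by step this gives:
  u_1 = (3, 1, -2, 0)
  u_2 = (-3/2, 1/2, -2, -3)

Orthogonality check:
  u_2 · u_1 = 0 (should be 0)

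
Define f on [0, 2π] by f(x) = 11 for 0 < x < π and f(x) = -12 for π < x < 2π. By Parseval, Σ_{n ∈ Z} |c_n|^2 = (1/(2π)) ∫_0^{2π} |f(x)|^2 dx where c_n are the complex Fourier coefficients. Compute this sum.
Σ |c_n|^2 = 265/2

Parseval equates the L^2 energy of f (normalised by 1/(2π)) with the ℓ^2 sum of its Fourier coefficients: (1/(2π)) ∫_0^{2π} |f|^2 = Σ |c_n|^2.
Compute the left side: (1/(2π)) [∫_0^π 11^2 dx + ∫_π^{2π} (-12)^2 dx] = (1/(2π)) · (121π + 144π) = (121 + 144)/2 = 265/2.
So Σ_{n ∈ Z} |c_n|^2 = 265/2.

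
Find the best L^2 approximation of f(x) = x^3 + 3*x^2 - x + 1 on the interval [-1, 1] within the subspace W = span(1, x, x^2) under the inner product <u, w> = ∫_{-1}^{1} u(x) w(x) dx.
g(x) = 3*x^2 - 2*x/5 + 1

The best approximation g ∈ W is the orthogonal projection of f onto W. Writing g = a_0 + a_1 x + a_2 x^2, the coefficients solve the normal equations G · a = b where
  G_{ij} = <φ_i, φ_j> and b_i = <f, φ_i>, with φ_0 = 1, φ_1 = x, φ_2 = x^2.
G =
  [2, 0, 2/3]
  [0, 2/3, 0]
  [2/3, 0, 2/5],
b = (4, -4/15, 28/15).
Solving gives a_0 = 1, a_1 = -2/5, a_2 = 3, so
  g(x) = 3*x^2 - 2*x/5 + 1.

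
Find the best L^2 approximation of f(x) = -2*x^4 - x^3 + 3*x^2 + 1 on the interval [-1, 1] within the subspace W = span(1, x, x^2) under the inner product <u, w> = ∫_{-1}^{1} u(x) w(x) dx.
g(x) = 9*x^2/7 - 3*x/5 + 41/35

The best approximation g ∈ W is the orthogonal projection of f onto W. Writing g = a_0 + a_1 x + a_2 x^2, the coefficients solve the normal equations G · a = b where
  G_{ij} = <φ_i, φ_j> and b_i = <f, φ_i>, with φ_0 = 1, φ_1 = x, φ_2 = x^2.
G =
  [2, 0, 2/3]
  [0, 2/3, 0]
  [2/3, 0, 2/5],
b = (16/5, -2/5, 136/105).
Solving gives a_0 = 41/35, a_1 = -3/5, a_2 = 9/7, so
  g(x) = 9*x^2/7 - 3*x/5 + 41/35.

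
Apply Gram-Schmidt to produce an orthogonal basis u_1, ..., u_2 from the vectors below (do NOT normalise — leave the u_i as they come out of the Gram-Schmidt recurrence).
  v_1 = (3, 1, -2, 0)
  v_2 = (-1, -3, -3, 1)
Orthogonal basis:
  u_1 = (3, 1, -2, 0)
  u_2 = (-1, -3, -3, 1)

Apply the Gram-Schmidt recurrence
  u_1 = v_1
  u_i = v_i − Σ_{j<i} ((v_i · u_j) / (u_j · u_j)) · u_j.

Step by step this gives:
  u_1 = (3, 1, -2, 0)
  u_2 = (-1, -3, -3, 1)

Orthogonality check:
  u_2 · u_1 = 0 (should be 0)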